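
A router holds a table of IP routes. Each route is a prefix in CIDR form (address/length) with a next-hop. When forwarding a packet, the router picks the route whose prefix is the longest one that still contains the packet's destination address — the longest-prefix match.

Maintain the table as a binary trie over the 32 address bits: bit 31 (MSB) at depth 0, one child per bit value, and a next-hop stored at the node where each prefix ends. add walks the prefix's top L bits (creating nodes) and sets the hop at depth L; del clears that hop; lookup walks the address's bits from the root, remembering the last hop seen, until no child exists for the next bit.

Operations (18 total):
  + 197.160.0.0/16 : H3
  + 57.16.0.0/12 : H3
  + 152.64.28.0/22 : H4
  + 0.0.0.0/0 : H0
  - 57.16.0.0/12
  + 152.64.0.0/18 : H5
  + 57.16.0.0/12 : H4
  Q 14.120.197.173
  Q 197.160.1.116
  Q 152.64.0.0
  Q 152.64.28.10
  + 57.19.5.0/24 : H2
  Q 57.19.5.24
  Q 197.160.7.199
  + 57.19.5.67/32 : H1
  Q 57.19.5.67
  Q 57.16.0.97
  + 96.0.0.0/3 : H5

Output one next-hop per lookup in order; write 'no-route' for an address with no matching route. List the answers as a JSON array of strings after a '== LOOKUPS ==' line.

Trace:
  add 197.160.0.0/16 -> H3 at depth 16
  add 57.16.0.0/12 -> H3 at depth 12
  add 152.64.28.0/22 -> H4 at depth 22
  add 0.0.0.0/0 -> H0 at depth 0
  - 57.16.0.0/12 clear@12
  add 152.64.0.0/18 -> H5 at depth 18
  add 57.16.0.0/12 -> H4 at depth 12
  Q 14.120.197.173: descend 00 ; hops seen [H0] ; pick H0
  Q 197.160.1.116: descend 1100010110100000 ; hops seen [H0,H3] ; pick H3
  Q 152.64.0.0: descend 1001100001000000000 ; hops seen [H0,H5] ; pick H5
  Q 152.64.28.10: descend 1001100001000000000111 ; hops seen [H0,H5,H4] ; pick H4
  add 57.19.5.0/24 -> H2 at depth 24
  Q 57.19.5.24: descend 001110010001001100000101 ; hops seen [H0,H4,H2] ; pick H2
  Q 197.160.7.199: descend 1100010110100000 ; hops seen [H0,H3] ; pick H3
  add 57.19.5.67/32 -> H1 at depth 32
  Q 57.19.5.67: descend 00111001000100110000010101000011 ; hops seen [H0,H4,H2,H1] ; pick H1
  Q 57.16.0.97: descend 00111001000100 ; hops seen [H0,H4] ; pick H4
  add 96.0.0.0/3 -> H5 at depth 3

== LOOKUPS ==
["H0","H3","H5","H4","H2","H3","H1","H4"]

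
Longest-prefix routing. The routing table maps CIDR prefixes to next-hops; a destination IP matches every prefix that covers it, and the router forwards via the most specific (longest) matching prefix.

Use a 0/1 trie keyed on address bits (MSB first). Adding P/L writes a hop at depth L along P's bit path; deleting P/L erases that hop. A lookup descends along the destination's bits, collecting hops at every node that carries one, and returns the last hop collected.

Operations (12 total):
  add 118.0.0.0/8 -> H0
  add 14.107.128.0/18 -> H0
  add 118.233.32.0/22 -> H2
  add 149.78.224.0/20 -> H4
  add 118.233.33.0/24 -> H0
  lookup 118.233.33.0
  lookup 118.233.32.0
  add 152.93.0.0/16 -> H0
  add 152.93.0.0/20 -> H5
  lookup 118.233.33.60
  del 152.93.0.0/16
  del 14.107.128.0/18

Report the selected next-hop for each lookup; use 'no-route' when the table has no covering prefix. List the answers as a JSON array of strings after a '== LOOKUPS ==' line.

Apply in order:
  add 118.0.0.0/8 -> H0 at depth 8
  add 14.107.128.0/18 -> H0 at depth 18
  add 118.233.32.0/22 -> H2 at depth 22
  add 149.78.224.0/20 -> H4 at depth 20
  add 118.233.33.0/24 -> H0 at depth 24
  ? 118.233.33.0  path d0:-→d1:-→d2:-→d3:-→d4:-→d5:-→d6:-→d7:-→d8:H0→d9:-→d10:-→d11:-→d12:-→d13:-→d14:-→d15:-→d16:-→d17:-→d18:-→d19:-→d20:-→d21:-→d22:H2→d23:-→d24:H0  best=H0
  ? 118.233.32.0  path d0:-→d1:-→d2:-→d3:-→d4:-→d5:-→d6:-→d7:-→d8:H0→d9:-→d10:-→d11:-→d12:-→d13:-→d14:-→d15:-→d16:-→d17:-→d18:-→d19:-→d20:-→d21:-→d22:H2→d23:-  best=H2
  add 152.93.0.0/16 -> H0 at depth 16
  add 152.93.0.0/20 -> H5 at depth 20
  ? 118.233.33.60  path d0:-→d1:-→d2:-→d3:-→d4:-→d5:-→d6:-→d7:-→d8:H0→d9:-→d10:-→d11:-→d12:-→d13:-→d14:-→d15:-→d16:-→d17:-→d18:-→d19:-→d20:-→d21:-→d22:H2→d23:-→d24:H0  best=H0
  - 152.93.0.0/16 clear@16
  - 14.107.128.0/18 clear@18

== LOOKUPS ==
["H0","H2","H0"]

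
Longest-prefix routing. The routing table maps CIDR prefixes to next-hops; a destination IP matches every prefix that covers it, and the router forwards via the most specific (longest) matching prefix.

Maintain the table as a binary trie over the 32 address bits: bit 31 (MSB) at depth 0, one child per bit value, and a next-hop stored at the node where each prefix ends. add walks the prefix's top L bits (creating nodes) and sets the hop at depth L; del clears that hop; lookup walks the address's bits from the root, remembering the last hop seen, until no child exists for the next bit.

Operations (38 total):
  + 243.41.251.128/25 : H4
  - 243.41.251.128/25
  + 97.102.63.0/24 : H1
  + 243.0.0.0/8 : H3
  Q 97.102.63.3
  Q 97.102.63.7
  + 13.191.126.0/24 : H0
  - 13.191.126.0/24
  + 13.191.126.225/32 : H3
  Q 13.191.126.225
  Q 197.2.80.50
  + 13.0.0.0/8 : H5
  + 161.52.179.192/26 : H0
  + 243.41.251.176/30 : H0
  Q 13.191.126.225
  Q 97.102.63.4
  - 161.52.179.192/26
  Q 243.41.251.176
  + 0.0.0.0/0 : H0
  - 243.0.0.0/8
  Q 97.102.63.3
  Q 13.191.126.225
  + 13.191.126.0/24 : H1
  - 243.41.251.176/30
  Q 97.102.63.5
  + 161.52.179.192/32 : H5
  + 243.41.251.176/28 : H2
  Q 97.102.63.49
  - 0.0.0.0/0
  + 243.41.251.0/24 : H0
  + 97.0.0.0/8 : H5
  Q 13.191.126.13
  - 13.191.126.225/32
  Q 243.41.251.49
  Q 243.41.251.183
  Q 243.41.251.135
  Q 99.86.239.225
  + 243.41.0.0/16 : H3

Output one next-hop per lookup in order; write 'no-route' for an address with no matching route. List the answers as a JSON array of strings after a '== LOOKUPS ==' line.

Apply in order:
  + 243.41.251.128/25 (H4) depth=25
  - 243.41.251.128/25 clear@25
  + 97.102.63.0/24 (H1) depth=24
  + 243.0.0.0/8 (H3) depth=8
  Q 97.102.63.3: descend 011000010110011000111111 ; hops seen [H1] ; pick H1
  Q 97.102.63.7: descend 011000010110011000111111 ; hops seen [H1] ; pick H1
  + 13.191.126.0/24 (H0) depth=24
  - 13.191.126.0/24 clear@24
  + 13.191.126.225/32 (H3) depth=32
  Q 13.191.126.225: descend 00001101101111110111111011100001 ; hops seen [H3] ; pick H3
  Q 197.2.80.50: descend 11 ; hops seen [∅] ; pick no-route
  + 13.0.0.0/8 (H5) depth=8
  + 161.52.179.192/26 (H0) depth=26
  + 243.41.251.176/30 (H0) depth=30
  Q 13.191.126.225: descend 00001101101111110111111011100001 ; hops seen [H5,H3] ; pick H3
  Q 97.102.63.4: descend 011000010110011000111111 ; hops seen [H1] ; pick H1
  - 161.52.179.192/26 clear@26
  Q 243.41.251.176: descend 111100110010100111111011101100 ; hops seen [H3,H0] ; pick H0
  + 0.0.0.0/0 (H0) depth=0
  - 243.0.0.0/8 clear@8
  Q 97.102.63.3: descend 011000010110011000111111 ; hops seen [H0,H1] ; pick H1
  Q 13.191.126.225: descend 00001101101111110111111011100001 ; hops seen [H0,H5,H3] ; pick H3
  + 13.191.126.0/24 (H1) depth=24
  - 243.41.251.176/30 clear@30
  Q 97.102.63.5: descend 011000010110011000111111 ; hops seen [H0,H1] ; pick H1
  + 161.52.179.192/32 (H5) depth=32
  + 243.41.251.176/28 (H2) depth=28
  Q 97.102.63.49: descend 011000010110011000111111 ; hops seen [H0,H1] ; pick H1
  - 0.0.0.0/0 clear@0
  + 243.41.251.0/24 (H0) depth=24
  + 97.0.0.0/8 (H5) depth=8
  Q 13.191.126.13: descend 000011011011111101111110 ; hops seen [H5,H1] ; pick H1
  - 13.191.126.225/32 clear@32
  Q 243.41.251.49: descend 111100110010100111111011 ; hops seen [H0] ; pick H0
  Q 243.41.251.183: descend 11110011001010011111101110110 ; hops seen [H0,H2] ; pick H2
  Q 243.41.251.135: descend 11110011001010011111101110 ; hops seen [H0] ; pick H0
  Q 99.86.239.225: descend 011000 ; hops seen [∅] ; pick no-route
  + 243.41.0.0/16 (H3) depth=16

== LOOKUPS ==
["H1","H1","H3","no-route","H3","H1","H0","H1","H3","H1","H1","H1","H0","H2","H0","no-route"]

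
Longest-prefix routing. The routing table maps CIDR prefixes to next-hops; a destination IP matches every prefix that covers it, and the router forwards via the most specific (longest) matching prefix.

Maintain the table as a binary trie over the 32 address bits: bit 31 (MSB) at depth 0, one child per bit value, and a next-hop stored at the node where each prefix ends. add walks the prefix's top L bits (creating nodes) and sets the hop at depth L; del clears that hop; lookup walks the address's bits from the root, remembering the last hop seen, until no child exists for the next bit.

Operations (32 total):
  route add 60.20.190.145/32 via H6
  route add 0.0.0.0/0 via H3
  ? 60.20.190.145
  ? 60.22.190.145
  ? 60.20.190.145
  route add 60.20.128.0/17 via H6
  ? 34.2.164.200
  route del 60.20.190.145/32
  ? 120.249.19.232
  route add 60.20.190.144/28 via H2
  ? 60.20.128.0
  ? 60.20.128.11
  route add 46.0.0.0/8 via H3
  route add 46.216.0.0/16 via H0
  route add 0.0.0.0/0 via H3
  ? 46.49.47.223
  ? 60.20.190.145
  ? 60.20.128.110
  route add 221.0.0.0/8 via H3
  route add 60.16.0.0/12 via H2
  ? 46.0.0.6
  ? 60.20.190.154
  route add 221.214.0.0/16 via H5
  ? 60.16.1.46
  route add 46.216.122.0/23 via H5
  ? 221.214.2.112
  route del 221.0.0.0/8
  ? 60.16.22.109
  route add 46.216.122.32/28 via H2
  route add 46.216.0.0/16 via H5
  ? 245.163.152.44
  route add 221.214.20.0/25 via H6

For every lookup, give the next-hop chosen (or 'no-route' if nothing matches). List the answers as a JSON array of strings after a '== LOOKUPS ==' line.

Process each operation:
  + 60.20.190.145/32 (H6) depth=32
  + 0.0.0.0/0 (H3) depth=0
  ? 60.20.190.145  path d0:H3→d1:-→d2:-→d3:-→d4:-→d5:-→d6:-→d7:-→d8:-→d9:-→d10:-→d11:-→d12:-→d13:-→d14:-→d15:-→d16:-→d17:-→d18:-→d19:-→d20:-→d21:-→d22:-→d23:-→d24:-→d25:-→d26:-→d27:-→d28:-→d29:-→d30:-→d31:-→d32:H6  best=H6
  ? 60.22.190.145  path d0:H3→d1:-→d2:-→d3:-→d4:-→d5:-→d6:-→d7:-→d8:-→d9:-→d10:-→d11:-→d12:-→d13:-→d14:-  best=H3
  ? 60.20.190.145  path d0:H3→d1:-→d2:-→d3:-→d4:-→d5:-→d6:-→d7:-→d8:-→d9:-→d10:-→d11:-→d12:-→d13:-→d14:-→d15:-→d16:-→d17:-→d18:-→d19:-→d20:-→d21:-→d22:-→d23:-→d24:-→d25:-→d26:-→d27:-→d28:-→d29:-→d30:-→d31:-→d32:H6  best=H6
  + 60.20.128.0/17 (H6) depth=17
  ? 34.2.164.200  path d0:H3→d1:-→d2:-→d3:-  best=H3
  del 60.20.190.145/32 (clear depth 32)
  ? 120.249.19.232  path d0:H3→d1:-  best=H3
  + 60.20.190.144/28 (H2) depth=28
  ? 60.20.128.0  path d0:H3→d1:-→d2:-→d3:-→d4:-→d5:-→d6:-→d7:-→d8:-→d9:-→d10:-→d11:-→d12:-→d13:-→d14:-→d15:-→d16:-→d17:H6→d18:-  best=H6
  ? 60.20.128.11  path d0:H3→d1:-→d2:-→d3:-→d4:-→d5:-→d6:-→d7:-→d8:-→d9:-→d10:-→d11:-→d12:-→d13:-→d14:-→d15:-→d16:-→d17:H6→d18:-  best=H6
  + 46.0.0.0/8 (H3) depth=8
  + 46.216.0.0/16 (H0) depth=16
  + 0.0.0.0/0 (H3) depth=0
  ? 46.49.47.223  path d0:H3→d1:-→d2:-→d3:-→d4:-→d5:-→d6:-→d7:-→d8:H3  best=H3
  ? 60.20.190.145  path d0:H3→d1:-→d2:-→d3:-→d4:-→d5:-→d6:-→d7:-→d8:-→d9:-→d10:-→d11:-→d12:-→d13:-→d14:-→d15:-→d16:-→d17:H6→d18:-→d19:-→d20:-→d21:-→d22:-→d23:-→d24:-→d25:-→d26:-→d27:-→d28:H2→d29:-→d30:-→d31:-→d32:-  best=H2
  ? 60.20.128.110  path d0:H3→d1:-→d2:-→d3:-→d4:-→d5:-→d6:-→d7:-→d8:-→d9:-→d10:-→d11:-→d12:-→d13:-→d14:-→d15:-→d16:-→d17:H6→d18:-  best=H6
  + 221.0.0.0/8 (H3) depth=8
  + 60.16.0.0/12 (H2) depth=12
  ? 46.0.0.6  path d0:H3→d1:-→d2:-→d3:-→d4:-→d5:-→d6:-→d7:-→d8:H3  best=H3
  ? 60.20.190.154  path d0:H3→d1:-→d2:-→d3:-→d4:-→d5:-→d6:-→d7:-→d8:-→d9:-→d10:-→d11:-→d12:H2→d13:-→d14:-→d15:-→d16:-→d17:H6→d18:-→d19:-→d20:-→d21:-→d22:-→d23:-→d24:-→d25:-→d26:-→d27:-→d28:H2  best=H2
  + 221.214.0.0/16 (H5) depth=16
  ? 60.16.1.46  path d0:H3→d1:-→d2:-→d3:-→d4:-→d5:-→d6:-→d7:-→d8:-→d9:-→d10:-→d11:-→d12:H2→d13:-  best=H2
  + 46.216.122.0/23 (H5) depth=23
  ? 221.214.2.112  path d0:H3→d1:-→d2:-→d3:-→d4:-→d5:-→d6:-→d7:-→d8:H3→d9:-→d10:-→d11:-→d12:-→d13:-→d14:-→d15:-→d16:H5  best=H5
  del 221.0.0.0/8 (clear depth 8)
  ? 60.16.22.109  path d0:H3→d1:-→d2:-→d3:-→d4:-→d5:-→d6:-→d7:-→d8:-→d9:-→d10:-→d11:-→d12:H2→d13:-  best=H2
  + 46.216.122.32/28 (H2) depth=28
  + 46.216.0.0/16 (H5) depth=16
  ? 245.163.152.44  path d0:H3→d1:-→d2:-  best=H3
  + 221.214.20.0/25 (H6) depth=25

== LOOKUPS ==
["H6","H3","H6","H3","H3","H6","H6","H3","H2","H6","H3","H2","H2","H5","H2","H3"]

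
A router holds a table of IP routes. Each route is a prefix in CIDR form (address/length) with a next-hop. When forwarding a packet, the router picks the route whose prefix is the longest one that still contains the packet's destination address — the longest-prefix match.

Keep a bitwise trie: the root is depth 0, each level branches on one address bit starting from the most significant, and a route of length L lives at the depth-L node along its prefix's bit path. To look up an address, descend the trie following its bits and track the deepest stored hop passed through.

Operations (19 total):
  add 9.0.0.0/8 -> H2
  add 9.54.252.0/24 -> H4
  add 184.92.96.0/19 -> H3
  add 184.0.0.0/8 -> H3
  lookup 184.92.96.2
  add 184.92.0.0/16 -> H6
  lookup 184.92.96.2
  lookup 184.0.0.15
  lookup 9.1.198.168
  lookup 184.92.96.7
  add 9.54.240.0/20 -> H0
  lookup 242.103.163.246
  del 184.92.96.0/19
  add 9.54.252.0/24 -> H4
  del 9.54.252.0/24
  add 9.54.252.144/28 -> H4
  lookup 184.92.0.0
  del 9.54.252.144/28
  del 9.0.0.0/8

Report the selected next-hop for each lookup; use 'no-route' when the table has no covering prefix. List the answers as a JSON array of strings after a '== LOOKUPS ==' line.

Process each operation:
  + 9.0.0.0/8 (H2) depth=8
  + 9.54.252.0/24 (H4) depth=24
  + 184.92.96.0/19 (H3) depth=19
  + 184.0.0.0/8 (H3) depth=8
  ? 184.92.96.2  path d0:-→d1:-→d2:-→d3:-→d4:-→d5:-→d6:-→d7:-→d8:H3→d9:-→d10:-→d11:-→d12:-→d13:-→d14:-→d15:-→d16:-→d17:-→d18:-→d19:H3  best=H3
  + 184.92.0.0/16 (H6) depth=16
  ? 184.92.96.2  path d0:-→d1:-→d2:-→d3:-→d4:-→d5:-→d6:-→d7:-→d8:H3→d9:-→d10:-→d11:-→d12:-→d13:-→d14:-→d15:-→d16:H6→d17:-→d18:-→d19:H3  best=H3
  ? 184.0.0.15  path d0:-→d1:-→d2:-→d3:-→d4:-→d5:-→d6:-→d7:-→d8:H3→d9:-  best=H3
  ? 9.1.198.168  path d0:-→d1:-→d2:-→d3:-→d4:-→d5:-→d6:-→d7:-→d8:H2→d9:-→d10:-  best=H2
  ? 184.92.96.7  path d0:-→d1:-→d2:-→d3:-→d4:-→d5:-→d6:-→d7:-→d8:H3→d9:-→d10:-→d11:-→d12:-→d13:-→d14:-→d15:-→d16:H6→d17:-→d18:-→d19:H3  best=H3
  + 9.54.240.0/20 (H0) depth=20
  ? 242.103.163.246  path d0:-→d1:-  best=no-route
  - 184.92.96.0/19 clear@19
  + 9.54.252.0/24 (H4) depth=24
  - 9.54.252.0/24 clear@24
  + 9.54.252.144/28 (H4) depth=28
  ? 184.92.0.0  path d0:-→d1:-→d2:-→d3:-→d4:-→d5:-→d6:-→d7:-→d8:H3→d9:-→d10:-→d11:-→d12:-→d13:-→d14:-→d15:-→d16:H6→d17:-  best=H6
  - 9.54.252.144/28 clear@28
  - 9.0.0.0/8 clear@8

== LOOKUPS ==
["H3","H3","H3","H2","H3","no-route","H6"]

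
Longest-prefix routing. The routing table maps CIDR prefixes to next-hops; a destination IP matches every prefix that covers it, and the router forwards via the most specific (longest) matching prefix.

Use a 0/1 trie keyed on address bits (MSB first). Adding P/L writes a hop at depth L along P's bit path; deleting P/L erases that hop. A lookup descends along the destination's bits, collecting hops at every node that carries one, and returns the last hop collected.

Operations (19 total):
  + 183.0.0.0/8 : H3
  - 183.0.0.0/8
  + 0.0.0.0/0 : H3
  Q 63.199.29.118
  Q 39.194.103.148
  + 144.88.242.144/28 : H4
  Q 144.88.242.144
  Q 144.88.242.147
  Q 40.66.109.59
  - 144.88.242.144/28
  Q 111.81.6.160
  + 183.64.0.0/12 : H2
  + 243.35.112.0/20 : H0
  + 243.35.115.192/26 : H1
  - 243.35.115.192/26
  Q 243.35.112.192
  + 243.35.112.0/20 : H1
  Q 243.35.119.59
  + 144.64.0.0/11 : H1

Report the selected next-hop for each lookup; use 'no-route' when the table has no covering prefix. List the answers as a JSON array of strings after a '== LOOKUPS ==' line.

Apply in order:
  + 183.0.0.0/8 (H3) depth=8
  - 183.0.0.0/8 clear@8
  + 0.0.0.0/0 (H3) depth=0
  lookup 63.199.29.118: bits ε walk d0:H3 -> H3
  lookup 39.194.103.148: bits ε walk d0:H3 -> H3
  + 144.88.242.144/28 (H4) depth=28
  lookup 144.88.242.144: bits 1001000001011000111100101001 walk d0:H3→d1:-→d2:-→d3:-→d4:-→d5:-→d6:-→d7:-→d8:-→d9:-→d10:-→d11:-→d12:-→d13:-→d14:-→d15:-→d16:-→d17:-→d18:-→d19:-→d20:-→d21:-→d22:-→d23:-→d24:-→d25:-→d26:-→d27:-→d28:H4 -> H4
  lookup 144.88.242.147: bits 1001000001011000111100101001 walk d0:H3→d1:-→d2:-→d3:-→d4:-→d5:-→d6:-→d7:-→d8:-→d9:-→d10:-→d11:-→d12:-→d13:-→d14:-→d15:-→d16:-→d17:-→d18:-→d19:-→d20:-→d21:-→d22:-→d23:-→d24:-→d25:-→d26:-→d27:-→d28:H4 -> H4
  lookup 40.66.109.59: bits ε walk d0:H3 -> H3
  - 144.88.242.144/28 clear@28
  lookup 111.81.6.160: bits ε walk d0:H3 -> H3
  + 183.64.0.0/12 (H2) depth=12
  + 243.35.112.0/20 (H0) depth=20
  + 243.35.115.192/26 (H1) depth=26
  - 243.35.115.192/26 clear@26
  lookup 243.35.112.192: bits 1111001100100011011100 walk d0:H3→d1:-→d2:-→d3:-→d4:-→d5:-→d6:-→d7:-→d8:-→d9:-→d10:-→d11:-→d12:-→d13:-→d14:-→d15:-→d16:-→d17:-→d18:-→d19:-→d20:H0→d21:-→d22:- -> H0
  + 243.35.112.0/20 (H1) depth=20
  lookup 243.35.119.59: bits 111100110010001101110 walk d0:H3→d1:-→d2:-→d3:-→d4:-→d5:-→d6:-→d7:-→d8:-→d9:-→d10:-→d11:-→d12:-→d13:-→d14:-→d15:-→d16:-→d17:-→d18:-→d19:-→d20:H1→d21:- -> H1
  + 144.64.0.0/11 (H1) depth=11

== LOOKUPS ==
["H3","H3","H4","H4","H3","H3","H0","H1"]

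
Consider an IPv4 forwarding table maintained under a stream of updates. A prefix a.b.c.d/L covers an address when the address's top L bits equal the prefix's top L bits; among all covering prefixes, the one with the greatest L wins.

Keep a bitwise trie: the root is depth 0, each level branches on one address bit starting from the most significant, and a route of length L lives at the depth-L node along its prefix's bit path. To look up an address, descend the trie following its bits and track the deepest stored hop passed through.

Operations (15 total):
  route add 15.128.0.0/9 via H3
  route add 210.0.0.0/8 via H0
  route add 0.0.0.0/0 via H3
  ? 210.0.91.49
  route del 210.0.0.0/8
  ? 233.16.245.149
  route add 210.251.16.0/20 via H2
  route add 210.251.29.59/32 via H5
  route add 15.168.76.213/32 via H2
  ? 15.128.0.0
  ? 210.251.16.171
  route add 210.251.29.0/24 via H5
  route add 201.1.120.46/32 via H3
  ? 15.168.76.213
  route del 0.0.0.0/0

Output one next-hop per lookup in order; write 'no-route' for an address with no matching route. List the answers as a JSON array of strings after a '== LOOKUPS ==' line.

Apply in order:
  + 15.128.0.0/9 (H3) depth=9
  + 210.0.0.0/8 (H0) depth=8
  + 0.0.0.0/0 (H3) depth=0
  ? 210.0.91.49  path d0:H3→d1:-→d2:-→d3:-→d4:-→d5:-→d6:-→d7:-→d8:H0  best=H0
  - 210.0.0.0/8 clear@8
  ? 233.16.245.149  path d0:H3→d1:-→d2:-  best=H3
  + 210.251.16.0/20 (H2) depth=20
  + 210.251.29.59/32 (H5) depth=32
  + 15.168.76.213/32 (H2) depth=32
  ? 15.128.0.0  path d0:H3→d1:-→d2:-→d3:-→d4:-→d5:-→d6:-→d7:-→d8:-→d9:H3→d10:-  best=H3
  ? 210.251.16.171  path d0:H3→d1:-→d2:-→d3:-→d4:-→d5:-→d6:-→d7:-→d8:-→d9:-→d10:-→d11:-→d12:-→d13:-→d14:-→d15:-→d16:-→d17:-→d18:-→d19:-→d20:H2  best=H2
  + 210.251.29.0/24 (H5) depth=24
  + 201.1.120.46/32 (H3) depth=32
  ? 15.168.76.213  path d0:H3→d1:-→d2:-→d3:-→d4:-→d5:-→d6:-→d7:-→d8:-→d9:H3→d10:-→d11:-→d12:-→d13:-→d14:-→d15:-→d16:-→d17:-→d18:-→d19:-→d20:-→d21:-→d22:-→d23:-→d24:-→d25:-→d26:-→d27:-→d28:-→d29:-→d30:-→d31:-→d32:H2  best=H2
  - 0.0.0.0/0 clear@0

== LOOKUPS ==
["H0","H3","H3","H2","H2"]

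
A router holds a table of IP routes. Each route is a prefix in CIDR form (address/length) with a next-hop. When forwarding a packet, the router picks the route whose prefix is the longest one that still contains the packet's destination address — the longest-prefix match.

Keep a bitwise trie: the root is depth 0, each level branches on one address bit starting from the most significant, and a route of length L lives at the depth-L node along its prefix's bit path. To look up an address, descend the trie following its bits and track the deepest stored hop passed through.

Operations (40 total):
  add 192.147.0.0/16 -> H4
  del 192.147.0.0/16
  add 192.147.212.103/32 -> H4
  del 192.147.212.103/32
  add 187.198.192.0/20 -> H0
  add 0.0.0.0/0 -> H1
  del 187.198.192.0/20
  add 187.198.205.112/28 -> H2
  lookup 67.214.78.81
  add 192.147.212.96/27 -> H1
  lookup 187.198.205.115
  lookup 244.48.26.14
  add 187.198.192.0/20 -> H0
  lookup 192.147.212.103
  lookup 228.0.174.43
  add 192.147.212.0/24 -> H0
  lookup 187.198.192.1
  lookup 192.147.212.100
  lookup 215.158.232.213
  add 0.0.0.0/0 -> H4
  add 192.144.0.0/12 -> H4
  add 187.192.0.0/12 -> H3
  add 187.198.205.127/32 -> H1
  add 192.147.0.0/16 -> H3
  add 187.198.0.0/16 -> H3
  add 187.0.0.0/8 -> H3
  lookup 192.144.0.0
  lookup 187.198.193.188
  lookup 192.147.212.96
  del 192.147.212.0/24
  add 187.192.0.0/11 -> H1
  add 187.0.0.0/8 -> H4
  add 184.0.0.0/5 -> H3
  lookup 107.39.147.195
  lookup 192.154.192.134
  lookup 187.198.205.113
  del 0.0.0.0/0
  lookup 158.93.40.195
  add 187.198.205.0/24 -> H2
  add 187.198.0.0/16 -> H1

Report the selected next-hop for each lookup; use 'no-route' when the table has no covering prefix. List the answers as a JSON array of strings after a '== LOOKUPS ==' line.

Apply in order:
  add 192.147.0.0/16 -> H4 at depth 16
  del 192.147.0.0/16 (clear depth 16)
  add 192.147.212.103/32 -> H4 at depth 32
  del 192.147.212.103/32 (clear depth 32)
  add 187.198.192.0/20 -> H0 at depth 20
  add 0.0.0.0/0 -> H1 at depth 0
  del 187.198.192.0/20 (clear depth 20)
  add 187.198.205.112/28 -> H2 at depth 28
  lookup 67.214.78.81: bits ε walk d0:H1 -> H1
  add 192.147.212.96/27 -> H1 at depth 27
  lookup 187.198.205.115: bits 1011101111000110110011010111 walk d0:H1→d1:-→d2:-→d3:-→d4:-→d5:-→d6:-→d7:-→d8:-→d9:-→d10:-→d11:-→d12:-→d13:-→d14:-→d15:-→d16:-→d17:-→d18:-→d19:-→d20:-→d21:-→d22:-→d23:-→d24:-→d25:-→d26:-→d27:-→d28:H2 -> H2
  lookup 244.48.26.14: bits 11 walk d0:H1→d1:-→d2:- -> H1
  add 187.198.192.0/20 -> H0 at depth 20
  lookup 192.147.212.103: bits 11000000100100111101010001100111 walk d0:H1→d1:-→d2:-→d3:-→d4:-→d5:-→d6:-→d7:-→d8:-→d9:-→d10:-→d11:-→d12:-→d13:-→d14:-→d15:-→d16:-→d17:-→d18:-→d19:-→d20:-→d21:-→d22:-→d23:-→d24:-→d25:-→d26:-→d27:H1→d28:-→d29:-→d30:-→d31:-→d32:- -> H1
  lookup 228.0.174.43: bits 11 walk d0:H1→d1:-→d2:- -> H1
  add 192.147.212.0/24 -> H0 at depth 24
  lookup 187.198.192.1: bits 10111011110001101100 walk d0:H1→d1:-→d2:-→d3:-→d4:-→d5:-→d6:-→d7:-→d8:-→d9:-→d10:-→d11:-→d12:-→d13:-→d14:-→d15:-→d16:-→d17:-→d18:-→d19:-→d20:H0 -> H0
  lookup 192.147.212.100: bits 110000001001001111010100011001 walk d0:H1→d1:-→d2:-→d3:-→d4:-→d5:-→d6:-→d7:-→d8:-→d9:-→d10:-→d11:-→d12:-→d13:-→d14:-→d15:-→d16:-→d17:-→d18:-→d19:-→d20:-→d21:-→d22:-→d23:-→d24:H0→d25:-→d26:-→d27:H1→d28:-→d29:-→d30:- -> H1
  lookup 215.158.232.213: bits 110 walk d0:H1→d1:-→d2:-→d3:- -> H1
  add 0.0.0.0/0 -> H4 at depth 0
  add 192.144.0.0/12 -> H4 at depth 12
  add 187.192.0.0/12 -> H3 at depth 12
  add 187.198.205.127/32 -> H1 at depth 32
  add 192.147.0.0/16 -> H3 at depth 16
  add 187.198.0.0/16 -> H3 at depth 16
  add 187.0.0.0/8 -> H3 at depth 8
  lookup 192.144.0.0: bits 11000000100100 walk d0:H4→d1:-→d2:-→d3:-→d4:-→d5:-→d6:-→d7:-→d8:-→d9:-→d10:-→d11:-→d12:H4→d13:-→d14:- -> H4
  lookup 187.198.193.188: bits 10111011110001101100 walk d0:H4→d1:-→d2:-→d3:-→d4:-→d5:-→d6:-→d7:-→d8:H3→d9:-→d10:-→d11:-→d12:H3→d13:-→d14:-→d15:-→d16:H3→d17:-→d18:-→d19:-→d20:H0 -> H0
  lookup 192.147.212.96: bits 11000000100100111101010001100 walk d0:H4→d1:-→d2:-→d3:-→d4:-→d5:-→d6:-→d7:-→d8:-→d9:-→d10:-→d11:-→d12:H4→d13:-→d14:-→d15:-→d16:H3→d17:-→d18:-→d19:-→d20:-→d21:-→d22:-→d23:-→d24:H0→d25:-→d26:-→d27:H1→d28:-→d29:- -> H1
  del 192.147.212.0/24 (clear depth 24)
  add 187.192.0.0/11 -> H1 at depth 11
  add 187.0.0.0/8 -> H4 at depth 8
  add 184.0.0.0/5 -> H3 at depth 5
  lookup 107.39.147.195: bits ε walk d0:H4 -> H4
  lookup 192.154.192.134: bits 110000001001 walk d0:H4→d1:-→d2:-→d3:-→d4:-→d5:-→d6:-→d7:-→d8:-→d9:-→d10:-→d11:-→d12:H4 -> H4
  lookup 187.198.205.113: bits 1011101111000110110011010111 walk d0:H4→d1:-→d2:-→d3:-→d4:-→d5:H3→d6:-→d7:-→d8:H4→d9:-→d10:-→d11:H1→d12:H3→d13:-→d14:-→d15:-→d16:H3→d17:-→d18:-→d19:-→d20:H0→d21:-→d22:-→d23:-→d24:-→d25:-→d26:-→d27:-→d28:H2 -> H2
  del 0.0.0.0/0 (clear depth 0)
  lookup 158.93.40.195: bits 10 walk d0:-→d1:-→d2:- -> no-route
  add 187.198.205.0/24 -> H2 at depth 24
  add 187.198.0.0/16 -> H1 at depth 16

== LOOKUPS ==
["H1","H2","H1","H1","H1","H0","H1","H1","H4","H0","H1","H4","H4","H2","no-route"]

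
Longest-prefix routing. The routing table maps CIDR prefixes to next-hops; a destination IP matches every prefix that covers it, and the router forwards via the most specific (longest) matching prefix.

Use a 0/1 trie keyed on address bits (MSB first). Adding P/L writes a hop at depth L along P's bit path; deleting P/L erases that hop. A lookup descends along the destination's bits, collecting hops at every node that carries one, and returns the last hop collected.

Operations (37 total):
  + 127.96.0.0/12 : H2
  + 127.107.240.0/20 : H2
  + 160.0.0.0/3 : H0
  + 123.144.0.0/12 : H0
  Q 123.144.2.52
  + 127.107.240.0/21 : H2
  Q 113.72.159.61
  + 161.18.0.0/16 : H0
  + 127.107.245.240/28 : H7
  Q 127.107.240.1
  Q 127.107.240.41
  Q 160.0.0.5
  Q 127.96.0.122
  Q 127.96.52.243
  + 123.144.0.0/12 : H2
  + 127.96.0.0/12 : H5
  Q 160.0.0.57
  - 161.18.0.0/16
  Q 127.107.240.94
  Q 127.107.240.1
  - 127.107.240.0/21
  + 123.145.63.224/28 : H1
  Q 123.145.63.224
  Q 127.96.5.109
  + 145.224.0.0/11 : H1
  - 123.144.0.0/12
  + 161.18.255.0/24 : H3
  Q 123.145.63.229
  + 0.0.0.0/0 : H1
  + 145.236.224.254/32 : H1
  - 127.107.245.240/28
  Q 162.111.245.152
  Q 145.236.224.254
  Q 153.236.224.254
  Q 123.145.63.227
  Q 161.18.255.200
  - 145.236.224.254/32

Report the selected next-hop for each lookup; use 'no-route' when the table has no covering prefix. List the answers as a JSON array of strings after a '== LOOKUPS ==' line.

Apply in order:
  + 127.96.0.0/12 (H2) depth=12
  + 127.107.240.0/20 (H2) depth=20
  + 160.0.0.0/3 (H0) depth=3
  + 123.144.0.0/12 (H0) depth=12
  lookup 123.144.2.52: bits 011110111001 walk d0:-→d1:-→d2:-→d3:-→d4:-→d5:-→d6:-→d7:-→d8:-→d9:-→d10:-→d11:-→d12:H0 -> H0
  + 127.107.240.0/21 (H2) depth=21
  lookup 113.72.159.61: bits 0111 walk d0:-→d1:-→d2:-→d3:-→d4:- -> no-route
  + 161.18.0.0/16 (H0) depth=16
  + 127.107.245.240/28 (H7) depth=28
  lookup 127.107.240.1: bits 011111110110101111110 walk d0:-→d1:-→d2:-→d3:-→d4:-→d5:-→d6:-→d7:-→d8:-→d9:-→d10:-→d11:-→d12:H2→d13:-→d14:-→d15:-→d16:-→d17:-→d18:-→d19:-→d20:H2→d21:H2 -> H2
  lookup 127.107.240.41: bits 011111110110101111110 walk d0:-→d1:-→d2:-→d3:-→d4:-→d5:-→d6:-→d7:-→d8:-→d9:-→d10:-→d11:-→d12:H2→d13:-→d14:-→d15:-→d16:-→d17:-→d18:-→d19:-→d20:H2→d21:H2 -> H2
  lookup 160.0.0.5: bits 1010000 walk d0:-→d1:-→d2:-→d3:H0→d4:-→d5:-→d6:-→d7:- -> H0
  lookup 127.96.0.122: bits 011111110110 walk d0:-→d1:-→d2:-→d3:-→d4:-→d5:-→d6:-→d7:-→d8:-→d9:-→d10:-→d11:-→d12:H2 -> H2
  lookup 127.96.52.243: bits 011111110110 walk d0:-→d1:-→d2:-→d3:-→d4:-→d5:-→d6:-→d7:-→d8:-→d9:-→d10:-→d11:-→d12:H2 -> H2
  + 123.144.0.0/12 (H2) depth=12
  + 127.96.0.0/12 (H5) depth=12
  lookup 160.0.0.57: bits 1010000 walk d0:-→d1:-→d2:-→d3:H0→d4:-→d5:-→d6:-→d7:- -> H0
  - 161.18.0.0/16 clear@16
  lookup 127.107.240.94: bits 011111110110101111110 walk d0:-→d1:-→d2:-→d3:-→d4:-→d5:-→d6:-→d7:-→d8:-→d9:-→d10:-→d11:-→d12:H5→d13:-→d14:-→d15:-→d16:-→d17:-→d18:-→d19:-→d20:H2→d21:H2 -> H2
  lookup 127.107.240.1: bits 011111110110101111110 walk d0:-→d1:-→d2:-→d3:-→d4:-→d5:-→d6:-→d7:-→d8:-→d9:-→d10:-→d11:-→d12:H5→d13:-→d14:-→d15:-→d16:-→d17:-→d18:-→d19:-→d20:H2→d21:H2 -> H2
  - 127.107.240.0/21 clear@21
  + 123.145.63.224/28 (H1) depth=28
  lookup 123.145.63.224: bits 0111101110010001001111111110 walk d0:-→d1:-→d2:-→d3:-→d4:-→d5:-→d6:-→d7:-→d8:-→d9:-→d10:-→d11:-→d12:H2→d13:-→d14:-→d15:-→d16:-→d17:-→d18:-→d19:-→d20:-→d21:-→d22:-→d23:-→d24:-→d25:-→d26:-→d27:-→d28:H1 -> H1
  lookup 127.96.5.109: bits 011111110110 walk d0:-→d1:-→d2:-→d3:-→d4:-→d5:-→d6:-→d7:-→d8:-→d9:-→d10:-→d11:-→d12:H5 -> H5
  + 145.224.0.0/11 (H1) depth=11
  - 123.144.0.0/12 clear@12
  + 161.18.255.0/24 (H3) depth=24
  lookup 123.145.63.229: bits 0111101110010001001111111110 walk d0:-→d1:-→d2:-→d3:-→d4:-→d5:-→d6:-→d7:-→d8:-→d9:-→d10:-→d11:-→d12:-→d13:-→d14:-→d15:-→d16:-→d17:-→d18:-→d19:-→d20:-→d21:-→d22:-→d23:-→d24:-→d25:-→d26:-→d27:-→d28:H1 -> H1
  + 0.0.0.0/0 (H1) depth=0
  + 145.236.224.254/32 (H1) depth=32
  - 127.107.245.240/28 clear@28
  lookup 162.111.245.152: bits 101000 walk d0:H1→d1:-→d2:-→d3:H0→d4:-→d5:-→d6:- -> H0
  lookup 145.236.224.254: bits 10010001111011001110000011111110 walk d0:H1→d1:-→d2:-→d3:-→d4:-→d5:-→d6:-→d7:-→d8:-→d9:-→d10:-→d11:H1→d12:-→d13:-→d14:-→d15:-→d16:-→d17:-→d18:-→d19:-→d20:-→d21:-→d22:-→d23:-→d24:-→d25:-→d26:-→d27:-→d28:-→d29:-→d30:-→d31:-→d32:H1 -> H1
  lookup 153.236.224.254: bits 1001 walk d0:H1→d1:-→d2:-→d3:-→d4:- -> H1
  lookup 123.145.63.227: bits 0111101110010001001111111110 walk d0:H1→d1:-→d2:-→d3:-→d4:-→d5:-→d6:-→d7:-→d8:-→d9:-→d10:-→d11:-→d12:-→d13:-→d14:-→d15:-→d16:-→d17:-→d18:-→d19:-→d20:-→d21:-→d22:-→d23:-→d24:-→d25:-→d26:-→d27:-→d28:H1 -> H1
  lookup 161.18.255.200: bits 101000010001001011111111 walk d0:H1→d1:-→d2:-→d3:H0→d4:-→d5:-→d6:-→d7:-→d8:-→d9:-→d10:-→d11:-→d12:-→d13:-→d14:-→d15:-→d16:-→d17:-→d18:-→d19:-→d20:-→d21:-→d22:-→d23:-→d24:H3 -> H3
  - 145.236.224.254/32 clear@32

== LOOKUPS ==
["H0","no-route","H2","H2","H0","H2","H2","H0","H2","H2","H1","H5","H1","H0","H1","H1","H1","H3"]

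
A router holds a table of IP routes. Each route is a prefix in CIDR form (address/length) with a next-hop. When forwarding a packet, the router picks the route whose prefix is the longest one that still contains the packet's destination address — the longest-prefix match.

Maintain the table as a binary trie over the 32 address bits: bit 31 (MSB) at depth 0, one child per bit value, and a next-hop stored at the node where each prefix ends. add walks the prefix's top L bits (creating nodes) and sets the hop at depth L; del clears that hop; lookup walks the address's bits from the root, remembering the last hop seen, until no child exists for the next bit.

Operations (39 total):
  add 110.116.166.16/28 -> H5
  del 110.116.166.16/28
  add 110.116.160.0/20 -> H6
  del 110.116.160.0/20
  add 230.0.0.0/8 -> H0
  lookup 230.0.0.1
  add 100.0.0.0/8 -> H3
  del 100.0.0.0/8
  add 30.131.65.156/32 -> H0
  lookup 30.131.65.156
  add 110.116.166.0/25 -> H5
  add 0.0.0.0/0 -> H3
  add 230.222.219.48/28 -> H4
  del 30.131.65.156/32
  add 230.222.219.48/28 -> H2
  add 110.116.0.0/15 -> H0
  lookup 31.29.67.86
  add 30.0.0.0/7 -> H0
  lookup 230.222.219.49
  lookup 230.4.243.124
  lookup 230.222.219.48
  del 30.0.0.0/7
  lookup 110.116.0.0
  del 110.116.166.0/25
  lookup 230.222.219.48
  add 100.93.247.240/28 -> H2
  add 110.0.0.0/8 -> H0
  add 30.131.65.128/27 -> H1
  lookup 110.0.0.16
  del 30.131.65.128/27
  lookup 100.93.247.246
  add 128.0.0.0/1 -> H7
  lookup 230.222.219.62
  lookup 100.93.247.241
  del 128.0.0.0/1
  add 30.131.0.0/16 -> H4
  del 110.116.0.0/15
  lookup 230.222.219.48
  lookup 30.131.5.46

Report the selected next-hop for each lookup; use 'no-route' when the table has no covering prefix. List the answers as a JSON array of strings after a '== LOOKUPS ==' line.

Process each operation:
  add 110.116.166.16/28 -> H5 at depth 28
  del 110.116.166.16/28 (clear depth 28)
  add 110.116.160.0/20 -> H6 at depth 20
  del 110.116.160.0/20 (clear depth 20)
  add 230.0.0.0/8 -> H0 at depth 8
  Q 230.0.0.1: descend 11100110 ; hops seen [H0] ; pick H0
  add 100.0.0.0/8 -> H3 at depth 8
  del 100.0.0.0/8 (clear depth 8)
  add 30.131.65.156/32 -> H0 at depth 32
  Q 30.131.65.156: descend 00011110100000110100000110011100 ; hops seen [H0] ; pick H0
  add 110.116.166.0/25 -> H5 at depth 25
  add 0.0.0.0/0 -> H3 at depth 0
  add 230.222.219.48/28 -> H4 at depth 28
  del 30.131.65.156/32 (clear depth 32)
  add 230.222.219.48/28 -> H2 at depth 28
  add 110.116.0.0/15 -> H0 at depth 15
  Q 31.29.67.86: descend 0001111 ; hops seen [H3] ; pick H3
  add 30.0.0.0/7 -> H0 at depth 7
  Q 230.222.219.49: descend 1110011011011110110110110011 ; hops seen [H3,H0,H2] ; pick H2
  Q 230.4.243.124: descend 11100110 ; hops seen [H3,H0] ; pick H0
  Q 230.222.219.48: descend 1110011011011110110110110011 ; hops seen [H3,H0,H2] ; pick H2
  del 30.0.0.0/7 (clear depth 7)
  Q 110.116.0.0: descend 0110111001110100 ; hops seen [H3,H0] ; pick H0
  del 110.116.166.0/25 (clear depth 25)
  Q 230.222.219.48: descend 1110011011011110110110110011 ; hops seen [H3,H0,H2] ; pick H2
  add 100.93.247.240/28 -> H2 at depth 28
  add 110.0.0.0/8 -> H0 at depth 8
  add 30.131.65.128/27 -> H1 at depth 27
  Q 110.0.0.16: descend 011011100 ; hops seen [H3,H0] ; pick H0
  del 30.131.65.128/27 (clear depth 27)
  Q 100.93.247.246: descend 0110010001011101111101111111 ; hops seen [H3,H2] ; pick H2
  add 128.0.0.0/1 -> H7 at depth 1
  Q 230.222.219.62: descend 1110011011011110110110110011 ; hops seen [H3,H7,H0,H2] ; pick H2
  Q 100.93.247.241: descend 0110010001011101111101111111 ; hops seen [H3,H2] ; pick H2
  del 128.0.0.0/1 (clear depth 1)
  add 30.131.0.0/16 -> H4 at depth 16
  del 110.116.0.0/15 (clear depth 15)
  Q 230.222.219.48: descend 1110011011011110110110110011 ; hops seen [H3,H0,H2] ; pick H2
  Q 30.131.5.46: descend 00011110100000110 ; hops seen [H3,H4] ; pick H4

== LOOKUPS ==
["H0","H0","H3","H2","H0","H2","H0","H2","H0","H2","H2","H2","H2","H4"]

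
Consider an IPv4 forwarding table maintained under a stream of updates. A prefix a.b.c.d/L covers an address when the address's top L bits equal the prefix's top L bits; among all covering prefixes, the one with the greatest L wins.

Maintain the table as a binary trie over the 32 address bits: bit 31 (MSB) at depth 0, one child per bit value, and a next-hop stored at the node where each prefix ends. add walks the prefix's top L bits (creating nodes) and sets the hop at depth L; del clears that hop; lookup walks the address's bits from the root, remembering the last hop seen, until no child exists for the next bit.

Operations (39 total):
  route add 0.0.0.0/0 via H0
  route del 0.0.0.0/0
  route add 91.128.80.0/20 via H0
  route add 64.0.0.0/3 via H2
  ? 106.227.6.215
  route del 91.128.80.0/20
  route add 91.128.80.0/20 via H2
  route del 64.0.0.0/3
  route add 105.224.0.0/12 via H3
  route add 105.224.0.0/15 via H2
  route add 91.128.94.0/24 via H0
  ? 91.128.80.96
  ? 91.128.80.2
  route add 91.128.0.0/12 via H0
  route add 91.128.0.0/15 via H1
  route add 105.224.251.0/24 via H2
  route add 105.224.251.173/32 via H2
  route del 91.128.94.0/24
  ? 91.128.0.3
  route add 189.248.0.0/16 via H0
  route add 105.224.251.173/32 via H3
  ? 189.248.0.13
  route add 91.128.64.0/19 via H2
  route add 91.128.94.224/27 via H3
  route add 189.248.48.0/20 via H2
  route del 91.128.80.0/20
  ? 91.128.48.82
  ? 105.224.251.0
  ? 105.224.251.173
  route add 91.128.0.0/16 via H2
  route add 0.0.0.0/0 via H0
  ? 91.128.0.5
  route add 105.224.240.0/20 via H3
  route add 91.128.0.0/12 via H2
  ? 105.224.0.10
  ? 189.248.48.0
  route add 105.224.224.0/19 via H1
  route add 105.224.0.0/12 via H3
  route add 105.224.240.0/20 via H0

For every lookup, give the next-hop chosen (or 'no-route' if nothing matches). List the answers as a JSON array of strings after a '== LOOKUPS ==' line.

Process each operation:
  add 0.0.0.0/0 -> H0 at depth 0
  - 0.0.0.0/0 clear@0
  add 91.128.80.0/20 -> H0 at depth 20
  add 64.0.0.0/3 -> H2 at depth 3
  Q 106.227.6.215: descend 01 ; hops seen [∅] ; pick no-route
  - 91.128.80.0/20 clear@20
  add 91.128.80.0/20 -> H2 at depth 20
  - 64.0.0.0/3 clear@3
  add 105.224.0.0/12 -> H3 at depth 12
  add 105.224.0.0/15 -> H2 at depth 15
  add 91.128.94.0/24 -> H0 at depth 24
  Q 91.128.80.96: descend 01011011100000000101 ; hops seen [H2] ; pick H2
  Q 91.128.80.2: descend 01011011100000000101 ; hops seen [H2] ; pick H2
  add 91.128.0.0/12 -> H0 at depth 12
  add 91.128.0.0/15 -> H1 at depth 15
  add 105.224.251.0/24 -> H2 at depth 24
  add 105.224.251.173/32 -> H2 at depth 32
  - 91.128.94.0/24 clear@24
  Q 91.128.0.3: descend 01011011100000000 ; hops seen [H0,H1] ; pick H1
  add 189.248.0.0/16 -> H0 at depth 16
  add 105.224.251.173/32 -> H3 at depth 32
  Q 189.248.0.13: descend 1011110111111000 ; hops seen [H0] ; pick H0
  add 91.128.64.0/19 -> H2 at depth 19
  add 91.128.94.224/27 -> H3 at depth 27
  add 189.248.48.0/20 -> H2 at depth 20
  - 91.128.80.0/20 clear@20
  Q 91.128.48.82: descend 01011011100000000 ; hops seen [H0,H1] ; pick H1
  Q 105.224.251.0: descend 011010011110000011111011 ; hops seen [H3,H2,H2] ; pick H2
  Q 105.224.251.173: descend 01101001111000001111101110101101 ; hops seen [H3,H2,H2,H3] ; pick H3
  add 91.128.0.0/16 -> H2 at depth 16
  add 0.0.0.0/0 -> H0 at depth 0
  Q 91.128.0.5: descend 01011011100000000 ; hops seen [H0,H0,H1,H2] ; pick H2
  add 105.224.240.0/20 -> H3 at depth 20
  add 91.128.0.0/12 -> H2 at depth 12
  Q 105.224.0.10: descend 0110100111100000 ; hops seen [H0,H3,H2] ; pick H2
  Q 189.248.48.0: descend 10111101111110000011 ; hops seen [H0,H0,H2] ; pick H2
  add 105.224.224.0/19 -> H1 at depth 19
  add 105.224.0.0/12 -> H3 at depth 12
  add 105.224.240.0/20 -> H0 at depth 20

== LOOKUPS ==
["no-route","H2","H2","H1","H0","H1","H2","H3","H2","H2","H2"]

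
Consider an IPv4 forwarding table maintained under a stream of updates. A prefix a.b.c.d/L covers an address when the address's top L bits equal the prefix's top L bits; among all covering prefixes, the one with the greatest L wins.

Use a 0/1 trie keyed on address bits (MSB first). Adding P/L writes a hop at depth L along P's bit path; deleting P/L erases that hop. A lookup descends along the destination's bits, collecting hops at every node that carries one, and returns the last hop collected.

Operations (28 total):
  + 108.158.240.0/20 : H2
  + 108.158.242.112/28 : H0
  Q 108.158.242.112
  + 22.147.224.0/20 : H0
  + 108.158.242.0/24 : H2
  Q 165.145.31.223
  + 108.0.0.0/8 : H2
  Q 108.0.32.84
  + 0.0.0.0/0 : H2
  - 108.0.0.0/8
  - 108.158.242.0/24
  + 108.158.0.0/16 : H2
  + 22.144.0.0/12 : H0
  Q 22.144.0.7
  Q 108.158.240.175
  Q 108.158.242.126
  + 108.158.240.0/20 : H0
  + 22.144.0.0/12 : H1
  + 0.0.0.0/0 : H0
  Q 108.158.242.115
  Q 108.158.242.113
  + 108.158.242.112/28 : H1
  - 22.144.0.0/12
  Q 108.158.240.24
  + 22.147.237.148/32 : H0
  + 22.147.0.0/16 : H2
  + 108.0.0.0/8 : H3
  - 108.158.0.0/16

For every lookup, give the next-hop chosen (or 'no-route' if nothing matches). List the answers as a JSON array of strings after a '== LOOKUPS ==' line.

Trace:
  add 108.158.240.0/20 -> H2 at depth 20
  add 108.158.242.112/28 -> H0 at depth 28
  ? 108.158.242.112  path d0:-→d1:-→d2:-→d3:-→d4:-→d5:-→d6:-→d7:-→d8:-→d9:-→d10:-→d11:-→d12:-→d13:-→d14:-→d15:-→d16:-→d17:-→d18:-→d19:-→d20:H2→d21:-→d22:-→d23:-→d24:-→d25:-→d26:-→d27:-→d28:H0  best=H0
  add 22.147.224.0/20 -> H0 at depth 20
  add 108.158.242.0/24 -> H2 at depth 24
  ? 165.145.31.223  path d0:-  best=no-route
  add 108.0.0.0/8 -> H2 at depth 8
  ? 108.0.32.84  path d0:-→d1:-→d2:-→d3:-→d4:-→d5:-→d6:-→d7:-→d8:H2  best=H2
  add 0.0.0.0/0 -> H2 at depth 0
  - 108.0.0.0/8 clear@8
  - 108.158.242.0/24 clear@24
  add 108.158.0.0/16 -> H2 at depth 16
  add 22.144.0.0/12 -> H0 at depth 12
  ? 22.144.0.7  path d0:H2→d1:-→d2:-→d3:-→d4:-→d5:-→d6:-→d7:-→d8:-→d9:-→d10:-→d11:-→d12:H0→d13:-→d14:-  best=H0
  ? 108.158.240.175  path d0:H2→d1:-→d2:-→d3:-→d4:-→d5:-→d6:-→d7:-→d8:-→d9:-→d10:-→d11:-→d12:-→d13:-→d14:-→d15:-→d16:H2→d17:-→d18:-→d19:-→d20:H2→d21:-→d22:-  best=H2
  ? 108.158.242.126  path d0:H2→d1:-→d2:-→d3:-→d4:-→d5:-→d6:-→d7:-→d8:-→d9:-→d10:-→d11:-→d12:-→d13:-→d14:-→d15:-→d16:H2→d17:-→d18:-→d19:-→d20:H2→d21:-→d22:-→d23:-→d24:-→d25:-→d26:-→d27:-→d28:H0  best=H0
  add 108.158.240.0/20 -> H0 at depth 20
  add 22.144.0.0/12 -> H1 at depth 12
  add 0.0.0.0/0 -> H0 at depth 0
  ? 108.158.242.115  path d0:H0→d1:-→d2:-→d3:-→d4:-→d5:-→d6:-→d7:-→d8:-→d9:-→d10:-→d11:-→d12:-→d13:-→d14:-→d15:-→d16:H2→d17:-→d18:-→d19:-→d20:H0→d21:-→d22:-→d23:-→d24:-→d25:-→d26:-→d27:-→d28:H0  best=H0
  ? 108.158.242.113  path d0:H0→d1:-→d2:-→d3:-→d4:-→d5:-→d6:-→d7:-→d8:-→d9:-→d10:-→d11:-→d12:-→d13:-→d14:-→d15:-→d16:H2→d17:-→d18:-→d19:-→d20:H0→d21:-→d22:-→d23:-→d24:-→d25:-→d26:-→d27:-→d28:H0  best=H0
  add 108.158.242.112/28 -> H1 at depth 28
  - 22.144.0.0/12 clear@12
  ? 108.158.240.24  path d0:H0→d1:-→d2:-→d3:-→d4:-→d5:-→d6:-→d7:-→d8:-→d9:-→d10:-→d11:-→d12:-→d13:-→d14:-→d15:-→d16:H2→d17:-→d18:-→d19:-→d20:H0→d21:-→d22:-  best=H0
  add 22.147.237.148/32 -> H0 at depth 32
  add 22.147.0.0/16 -> H2 at depth 16
  add 108.0.0.0/8 -> H3 at depth 8
  - 108.158.0.0/16 clear@16

== LOOKUPS ==
["H0","no-route","H2","H0","H2","H0","H0","H0","H0"]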